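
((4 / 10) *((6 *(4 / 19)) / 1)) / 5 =48 / 475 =0.10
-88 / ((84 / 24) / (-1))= 25.14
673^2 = 452929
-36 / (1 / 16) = -576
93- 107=-14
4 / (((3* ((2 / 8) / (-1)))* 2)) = -8 / 3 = -2.67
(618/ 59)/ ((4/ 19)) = 5871/ 118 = 49.75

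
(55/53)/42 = 55/2226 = 0.02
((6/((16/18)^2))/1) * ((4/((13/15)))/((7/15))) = 54675/728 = 75.10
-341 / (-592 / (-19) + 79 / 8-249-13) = 51832 / 33587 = 1.54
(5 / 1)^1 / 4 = 5 / 4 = 1.25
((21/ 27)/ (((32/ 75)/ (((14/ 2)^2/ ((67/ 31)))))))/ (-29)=-265825/ 186528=-1.43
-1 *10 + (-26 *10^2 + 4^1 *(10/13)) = -33890/13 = -2606.92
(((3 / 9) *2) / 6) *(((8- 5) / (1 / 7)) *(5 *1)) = 35 / 3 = 11.67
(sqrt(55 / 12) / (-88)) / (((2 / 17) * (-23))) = 0.01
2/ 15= 0.13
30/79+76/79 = 106/79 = 1.34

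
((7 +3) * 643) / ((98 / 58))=186470 / 49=3805.51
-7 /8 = -0.88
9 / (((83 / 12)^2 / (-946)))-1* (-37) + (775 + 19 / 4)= 17602299 / 27556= 638.78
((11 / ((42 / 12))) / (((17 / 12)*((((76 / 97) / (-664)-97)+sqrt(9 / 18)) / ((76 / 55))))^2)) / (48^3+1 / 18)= 195248849710455963381620736*sqrt(2) / 6590315603130138519796676534858106725+18940375236318379973531283456 / 6590315603130138519796676534858106725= 0.00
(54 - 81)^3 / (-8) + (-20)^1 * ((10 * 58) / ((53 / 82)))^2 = -361857286453 / 22472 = -16102584.84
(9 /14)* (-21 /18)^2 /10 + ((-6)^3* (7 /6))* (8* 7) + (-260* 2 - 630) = -1220953 /80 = -15261.91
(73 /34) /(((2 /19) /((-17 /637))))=-1387 /2548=-0.54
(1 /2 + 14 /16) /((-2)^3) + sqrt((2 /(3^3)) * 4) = -11 /64 + 2 * sqrt(6) /9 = 0.37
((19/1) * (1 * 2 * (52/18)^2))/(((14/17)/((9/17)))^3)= 28899/343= 84.25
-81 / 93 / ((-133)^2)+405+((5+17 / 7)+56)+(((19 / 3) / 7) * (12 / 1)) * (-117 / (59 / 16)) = 4009991100 / 32353181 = 123.94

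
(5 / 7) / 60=1 / 84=0.01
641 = 641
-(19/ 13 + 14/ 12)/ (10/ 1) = -0.26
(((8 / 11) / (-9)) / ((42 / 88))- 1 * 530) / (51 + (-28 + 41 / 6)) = -200404 / 11277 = -17.77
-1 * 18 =-18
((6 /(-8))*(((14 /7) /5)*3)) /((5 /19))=-171 /50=-3.42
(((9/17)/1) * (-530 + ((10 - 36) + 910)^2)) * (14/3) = 32798892/17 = 1929346.59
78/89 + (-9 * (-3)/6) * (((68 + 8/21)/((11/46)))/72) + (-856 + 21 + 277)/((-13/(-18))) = -402967375/534534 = -753.87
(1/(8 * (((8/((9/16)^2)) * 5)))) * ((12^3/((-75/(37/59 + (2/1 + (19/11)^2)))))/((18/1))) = -1622187/228448000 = -0.01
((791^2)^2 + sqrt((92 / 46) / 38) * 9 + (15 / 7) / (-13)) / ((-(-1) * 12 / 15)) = 45 * sqrt(19) / 76 + 44530476190295 / 91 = 489345892203.62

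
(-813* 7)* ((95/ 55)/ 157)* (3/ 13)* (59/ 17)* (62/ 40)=-593303823/ 7633340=-77.73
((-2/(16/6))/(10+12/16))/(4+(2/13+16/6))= -117/11438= -0.01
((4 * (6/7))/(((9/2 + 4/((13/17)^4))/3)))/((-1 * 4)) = -1028196/6476519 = -0.16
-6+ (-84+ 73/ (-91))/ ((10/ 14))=-8107/ 65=-124.72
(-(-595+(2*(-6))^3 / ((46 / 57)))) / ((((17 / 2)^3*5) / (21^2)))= 392.97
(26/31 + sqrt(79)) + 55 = sqrt(79) + 1731/31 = 64.73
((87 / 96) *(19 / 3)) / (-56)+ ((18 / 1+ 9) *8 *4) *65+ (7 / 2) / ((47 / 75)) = 14191444823 / 252672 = 56165.48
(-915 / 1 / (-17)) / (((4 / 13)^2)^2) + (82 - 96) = 26072387 / 4352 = 5990.90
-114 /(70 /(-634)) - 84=33198 /35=948.51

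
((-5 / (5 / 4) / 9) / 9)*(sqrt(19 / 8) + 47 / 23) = -188 / 1863 - sqrt(38) / 81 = -0.18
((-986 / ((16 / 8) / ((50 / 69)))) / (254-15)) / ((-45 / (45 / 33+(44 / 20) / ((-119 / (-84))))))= 5858 / 60467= 0.10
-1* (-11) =11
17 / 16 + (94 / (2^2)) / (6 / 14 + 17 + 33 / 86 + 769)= 8278589 / 7578576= 1.09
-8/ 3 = -2.67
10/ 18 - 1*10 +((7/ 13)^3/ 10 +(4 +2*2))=-282523/ 197730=-1.43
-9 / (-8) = 9 / 8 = 1.12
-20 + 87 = 67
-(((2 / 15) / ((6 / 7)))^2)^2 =-2401 / 4100625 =-0.00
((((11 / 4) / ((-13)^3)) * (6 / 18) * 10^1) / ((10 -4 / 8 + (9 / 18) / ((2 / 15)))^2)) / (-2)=220 / 18514119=0.00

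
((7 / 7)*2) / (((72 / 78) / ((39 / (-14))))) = -169 / 28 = -6.04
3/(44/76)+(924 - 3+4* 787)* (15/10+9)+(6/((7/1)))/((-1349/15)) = 8876918499/207746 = 42729.67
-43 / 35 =-1.23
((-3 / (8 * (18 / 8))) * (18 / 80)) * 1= -3 / 80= -0.04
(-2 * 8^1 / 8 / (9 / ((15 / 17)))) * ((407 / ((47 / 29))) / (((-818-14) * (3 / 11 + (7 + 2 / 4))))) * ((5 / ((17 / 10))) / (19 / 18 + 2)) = 295075 / 40260012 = 0.01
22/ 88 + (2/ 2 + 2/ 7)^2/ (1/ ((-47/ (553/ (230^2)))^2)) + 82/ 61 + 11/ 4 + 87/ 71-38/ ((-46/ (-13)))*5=49877821088927293461/ 1492665043933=33415280.47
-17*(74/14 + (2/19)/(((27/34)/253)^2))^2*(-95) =91306637285972278165/494771571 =184543014671.25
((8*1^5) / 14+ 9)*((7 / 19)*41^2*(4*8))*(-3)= -10812192 / 19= -569062.74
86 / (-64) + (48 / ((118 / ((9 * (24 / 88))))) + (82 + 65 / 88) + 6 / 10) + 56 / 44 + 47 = 13630669 / 103840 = 131.27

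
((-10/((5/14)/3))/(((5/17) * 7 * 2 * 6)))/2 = -17/10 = -1.70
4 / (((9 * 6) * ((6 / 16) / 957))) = 5104 / 27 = 189.04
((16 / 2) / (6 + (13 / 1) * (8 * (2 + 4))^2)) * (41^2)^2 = 11303044 / 14979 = 754.59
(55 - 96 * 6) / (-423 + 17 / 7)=3647 / 2944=1.24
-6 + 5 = -1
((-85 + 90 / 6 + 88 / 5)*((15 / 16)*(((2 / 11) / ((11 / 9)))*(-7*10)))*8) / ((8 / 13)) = 1609335 / 242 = 6650.14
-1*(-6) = 6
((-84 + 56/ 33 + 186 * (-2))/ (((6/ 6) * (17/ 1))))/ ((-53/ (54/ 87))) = 89952/ 287419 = 0.31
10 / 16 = 5 / 8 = 0.62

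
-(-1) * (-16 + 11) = -5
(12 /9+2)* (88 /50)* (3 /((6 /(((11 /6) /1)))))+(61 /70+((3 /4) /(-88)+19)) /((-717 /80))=5236387 /1656270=3.16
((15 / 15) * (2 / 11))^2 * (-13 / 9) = -0.05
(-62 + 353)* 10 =2910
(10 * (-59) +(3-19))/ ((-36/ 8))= 404/ 3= 134.67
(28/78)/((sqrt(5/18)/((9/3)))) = 42 *sqrt(10)/65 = 2.04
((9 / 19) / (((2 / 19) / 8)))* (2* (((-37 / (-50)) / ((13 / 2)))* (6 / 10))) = 4.92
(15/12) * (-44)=-55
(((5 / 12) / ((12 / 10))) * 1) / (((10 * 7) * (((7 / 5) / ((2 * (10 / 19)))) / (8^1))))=250 / 8379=0.03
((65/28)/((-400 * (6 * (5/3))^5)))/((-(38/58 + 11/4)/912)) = 21489/1382500000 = 0.00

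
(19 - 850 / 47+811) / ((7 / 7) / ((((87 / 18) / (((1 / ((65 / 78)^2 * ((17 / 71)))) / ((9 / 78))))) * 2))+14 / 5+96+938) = 6532250 / 8384941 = 0.78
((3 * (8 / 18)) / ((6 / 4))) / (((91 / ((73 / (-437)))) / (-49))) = 4088 / 51129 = 0.08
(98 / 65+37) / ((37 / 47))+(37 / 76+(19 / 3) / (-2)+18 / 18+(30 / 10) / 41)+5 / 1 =1175997073 / 22481940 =52.31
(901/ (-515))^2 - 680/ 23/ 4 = -4.33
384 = 384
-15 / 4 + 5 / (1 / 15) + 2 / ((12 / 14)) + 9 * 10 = 1963 / 12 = 163.58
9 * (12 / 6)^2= 36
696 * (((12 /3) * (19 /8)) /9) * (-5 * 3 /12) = -2755 /3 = -918.33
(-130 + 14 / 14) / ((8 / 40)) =-645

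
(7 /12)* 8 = 14 /3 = 4.67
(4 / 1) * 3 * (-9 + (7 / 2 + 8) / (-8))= -501 / 4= -125.25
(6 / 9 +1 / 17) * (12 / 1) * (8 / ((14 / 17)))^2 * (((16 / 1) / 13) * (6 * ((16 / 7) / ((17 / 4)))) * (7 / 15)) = 4849664 / 3185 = 1522.66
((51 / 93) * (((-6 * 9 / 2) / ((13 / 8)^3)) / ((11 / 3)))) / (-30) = 117504 / 3745885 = 0.03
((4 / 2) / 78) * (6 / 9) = 2 / 117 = 0.02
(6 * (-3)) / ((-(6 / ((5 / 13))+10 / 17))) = 765 / 688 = 1.11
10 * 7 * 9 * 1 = 630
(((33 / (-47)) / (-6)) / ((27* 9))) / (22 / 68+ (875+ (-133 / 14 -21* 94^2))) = -187 / 71717781186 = -0.00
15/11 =1.36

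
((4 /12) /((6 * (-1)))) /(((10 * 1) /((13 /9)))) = -13 /1620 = -0.01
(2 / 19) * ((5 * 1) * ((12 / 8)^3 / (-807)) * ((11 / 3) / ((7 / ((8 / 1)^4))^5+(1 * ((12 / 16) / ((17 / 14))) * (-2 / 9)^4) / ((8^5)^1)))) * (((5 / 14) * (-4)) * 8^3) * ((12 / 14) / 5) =197519471399936856825004032 / 8971751606150180141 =22015708.87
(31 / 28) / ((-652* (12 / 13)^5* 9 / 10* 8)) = -57550415 / 163536371712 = -0.00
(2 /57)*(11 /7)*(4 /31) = 88 /12369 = 0.01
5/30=1/6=0.17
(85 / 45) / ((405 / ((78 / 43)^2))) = 11492 / 748845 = 0.02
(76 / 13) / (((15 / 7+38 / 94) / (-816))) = -10201632 / 5447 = -1872.89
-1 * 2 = -2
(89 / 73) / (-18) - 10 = -13229 / 1314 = -10.07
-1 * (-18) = 18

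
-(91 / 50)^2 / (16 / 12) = -24843 / 10000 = -2.48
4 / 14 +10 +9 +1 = 20.29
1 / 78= 0.01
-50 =-50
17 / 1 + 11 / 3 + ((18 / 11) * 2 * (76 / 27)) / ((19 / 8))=270 / 11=24.55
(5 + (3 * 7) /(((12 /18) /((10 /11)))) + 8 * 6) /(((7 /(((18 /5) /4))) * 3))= 1347 /385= 3.50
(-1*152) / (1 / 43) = -6536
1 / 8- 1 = -7 / 8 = -0.88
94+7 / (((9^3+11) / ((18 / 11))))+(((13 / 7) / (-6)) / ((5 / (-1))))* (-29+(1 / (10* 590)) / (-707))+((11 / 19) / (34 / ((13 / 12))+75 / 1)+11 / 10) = 291434413170799831 / 3122767535349000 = 93.33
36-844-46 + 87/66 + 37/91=-1706255/2002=-852.28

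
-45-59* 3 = -222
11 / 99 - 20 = -179 / 9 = -19.89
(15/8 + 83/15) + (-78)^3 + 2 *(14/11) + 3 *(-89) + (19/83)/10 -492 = -10414796023/21912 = -475301.02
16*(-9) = -144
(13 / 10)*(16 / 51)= 104 / 255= 0.41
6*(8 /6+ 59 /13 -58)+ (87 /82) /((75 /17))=-8328891 /26650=-312.53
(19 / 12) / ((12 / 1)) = 19 / 144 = 0.13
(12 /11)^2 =144 /121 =1.19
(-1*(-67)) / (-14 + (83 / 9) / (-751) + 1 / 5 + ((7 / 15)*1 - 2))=-452853 / 103721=-4.37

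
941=941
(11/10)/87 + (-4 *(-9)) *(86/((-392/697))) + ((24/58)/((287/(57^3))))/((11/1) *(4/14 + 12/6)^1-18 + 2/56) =-640289318717/117104610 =-5467.67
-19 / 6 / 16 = -19 / 96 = -0.20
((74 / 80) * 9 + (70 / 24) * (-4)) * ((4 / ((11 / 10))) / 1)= -401 / 33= -12.15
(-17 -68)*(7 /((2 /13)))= -7735 /2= -3867.50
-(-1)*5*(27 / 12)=45 / 4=11.25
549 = 549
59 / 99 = 0.60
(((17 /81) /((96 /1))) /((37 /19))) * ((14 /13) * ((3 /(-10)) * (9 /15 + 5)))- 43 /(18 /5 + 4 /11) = -9216001643 /849349800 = -10.85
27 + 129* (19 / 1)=2478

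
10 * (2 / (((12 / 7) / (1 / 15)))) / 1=7 / 9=0.78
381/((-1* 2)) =-381/2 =-190.50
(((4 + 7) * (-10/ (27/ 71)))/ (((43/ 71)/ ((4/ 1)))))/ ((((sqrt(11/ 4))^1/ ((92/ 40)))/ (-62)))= 57507728 * sqrt(11)/ 1161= 164282.13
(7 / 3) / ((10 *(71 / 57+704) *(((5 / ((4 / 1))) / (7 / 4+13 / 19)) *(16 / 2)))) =259 / 3215920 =0.00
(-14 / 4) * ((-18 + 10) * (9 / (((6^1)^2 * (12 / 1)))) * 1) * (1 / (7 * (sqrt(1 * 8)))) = sqrt(2) / 48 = 0.03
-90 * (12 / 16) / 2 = -135 / 4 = -33.75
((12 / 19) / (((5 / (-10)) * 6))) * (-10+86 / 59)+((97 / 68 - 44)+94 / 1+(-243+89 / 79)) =-1136043849 / 6022012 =-188.65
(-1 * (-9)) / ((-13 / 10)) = -90 / 13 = -6.92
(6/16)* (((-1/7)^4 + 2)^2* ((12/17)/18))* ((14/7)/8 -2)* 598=-6897573891/112001848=-61.58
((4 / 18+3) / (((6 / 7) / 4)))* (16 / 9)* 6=12992 / 81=160.40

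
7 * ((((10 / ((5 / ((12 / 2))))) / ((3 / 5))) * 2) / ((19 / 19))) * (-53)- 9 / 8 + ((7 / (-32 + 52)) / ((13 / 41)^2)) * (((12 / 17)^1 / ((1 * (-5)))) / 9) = -25583225411 / 1723800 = -14841.18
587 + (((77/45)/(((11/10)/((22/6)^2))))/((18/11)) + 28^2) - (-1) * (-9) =1002215/729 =1374.78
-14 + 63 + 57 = 106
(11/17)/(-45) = -11/765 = -0.01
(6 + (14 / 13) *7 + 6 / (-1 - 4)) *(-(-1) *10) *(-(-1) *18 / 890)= 14436 / 5785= 2.50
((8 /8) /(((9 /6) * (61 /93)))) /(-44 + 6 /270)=-2790 /120719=-0.02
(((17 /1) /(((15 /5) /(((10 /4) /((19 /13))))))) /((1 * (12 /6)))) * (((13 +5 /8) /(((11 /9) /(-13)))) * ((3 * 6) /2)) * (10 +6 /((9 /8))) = -324117495 /3344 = -96925.09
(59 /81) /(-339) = -59 /27459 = -0.00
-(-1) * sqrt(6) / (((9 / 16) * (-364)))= -4 * sqrt(6) / 819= -0.01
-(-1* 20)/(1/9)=180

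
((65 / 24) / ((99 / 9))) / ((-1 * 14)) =-65 / 3696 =-0.02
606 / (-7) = -606 / 7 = -86.57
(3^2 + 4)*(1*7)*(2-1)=91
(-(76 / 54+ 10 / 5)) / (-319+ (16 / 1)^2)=92 / 1701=0.05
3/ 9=1/ 3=0.33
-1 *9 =-9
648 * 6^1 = 3888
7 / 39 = 0.18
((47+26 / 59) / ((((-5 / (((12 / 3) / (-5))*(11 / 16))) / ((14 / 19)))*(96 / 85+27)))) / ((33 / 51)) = 1887459 / 8934370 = 0.21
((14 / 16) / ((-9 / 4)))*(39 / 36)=-0.42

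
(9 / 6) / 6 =1 / 4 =0.25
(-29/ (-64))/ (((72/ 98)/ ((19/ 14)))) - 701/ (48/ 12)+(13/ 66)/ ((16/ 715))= -763135/ 4608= -165.61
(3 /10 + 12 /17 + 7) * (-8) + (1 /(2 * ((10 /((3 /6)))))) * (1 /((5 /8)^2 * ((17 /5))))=-27212 /425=-64.03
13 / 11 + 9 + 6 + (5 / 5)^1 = 189 / 11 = 17.18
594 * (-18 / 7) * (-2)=21384 / 7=3054.86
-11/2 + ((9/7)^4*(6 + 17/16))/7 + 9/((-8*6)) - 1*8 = -734835/67228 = -10.93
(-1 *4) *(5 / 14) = -10 / 7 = -1.43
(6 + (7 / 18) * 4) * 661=44948 / 9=4994.22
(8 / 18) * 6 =8 / 3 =2.67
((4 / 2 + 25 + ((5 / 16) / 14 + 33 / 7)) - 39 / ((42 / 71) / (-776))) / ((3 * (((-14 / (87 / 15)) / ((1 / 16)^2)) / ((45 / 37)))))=-26963127 / 802816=-33.59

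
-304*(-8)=2432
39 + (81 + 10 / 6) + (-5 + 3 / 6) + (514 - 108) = 3139 / 6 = 523.17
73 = 73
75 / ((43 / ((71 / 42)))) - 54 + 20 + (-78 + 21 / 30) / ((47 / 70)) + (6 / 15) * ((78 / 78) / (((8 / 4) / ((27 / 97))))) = -2005192667 / 13722590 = -146.12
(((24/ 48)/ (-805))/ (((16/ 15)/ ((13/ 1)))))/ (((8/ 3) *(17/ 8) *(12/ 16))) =-0.00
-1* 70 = -70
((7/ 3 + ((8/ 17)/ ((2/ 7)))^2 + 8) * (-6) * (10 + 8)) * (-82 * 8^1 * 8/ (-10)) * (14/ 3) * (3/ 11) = -14958752256/ 15895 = -941097.97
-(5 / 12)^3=-125 / 1728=-0.07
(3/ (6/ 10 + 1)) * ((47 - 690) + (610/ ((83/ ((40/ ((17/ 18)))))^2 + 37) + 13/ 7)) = -174009592215/ 148202047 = -1174.14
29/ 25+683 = 17104/ 25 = 684.16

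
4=4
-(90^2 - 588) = -7512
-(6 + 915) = -921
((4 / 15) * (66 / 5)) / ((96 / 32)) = 88 / 75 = 1.17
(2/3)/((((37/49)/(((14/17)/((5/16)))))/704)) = 15454208/9435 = 1637.97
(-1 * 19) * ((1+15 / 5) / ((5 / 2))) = -152 / 5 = -30.40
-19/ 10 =-1.90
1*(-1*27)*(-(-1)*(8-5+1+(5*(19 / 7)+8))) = -4833 / 7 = -690.43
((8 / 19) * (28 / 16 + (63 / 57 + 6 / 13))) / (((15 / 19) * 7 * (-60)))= -3277 / 778050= -0.00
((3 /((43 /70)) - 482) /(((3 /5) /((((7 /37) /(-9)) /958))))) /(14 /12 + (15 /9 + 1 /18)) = 179515 /29721471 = 0.01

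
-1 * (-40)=40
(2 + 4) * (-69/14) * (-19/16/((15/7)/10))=1311/8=163.88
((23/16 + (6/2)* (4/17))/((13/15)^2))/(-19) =-131175/873392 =-0.15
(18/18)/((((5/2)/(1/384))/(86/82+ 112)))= 309/2624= 0.12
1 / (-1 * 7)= -1 / 7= -0.14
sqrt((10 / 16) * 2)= sqrt(5) / 2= 1.12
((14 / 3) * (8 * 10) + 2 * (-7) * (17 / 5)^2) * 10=31724 / 15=2114.93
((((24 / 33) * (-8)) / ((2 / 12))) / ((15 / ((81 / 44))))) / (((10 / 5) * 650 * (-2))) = 324 / 196625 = 0.00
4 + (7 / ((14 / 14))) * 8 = 60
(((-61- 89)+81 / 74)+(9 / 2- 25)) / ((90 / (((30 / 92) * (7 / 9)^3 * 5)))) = -2687405 / 1861137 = -1.44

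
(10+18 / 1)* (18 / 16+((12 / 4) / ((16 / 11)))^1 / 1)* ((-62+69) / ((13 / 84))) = 52479 / 13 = 4036.85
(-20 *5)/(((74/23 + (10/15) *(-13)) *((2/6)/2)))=5175/47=110.11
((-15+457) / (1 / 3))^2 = 1758276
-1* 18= -18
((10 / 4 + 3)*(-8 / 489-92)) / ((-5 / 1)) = 247478 / 2445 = 101.22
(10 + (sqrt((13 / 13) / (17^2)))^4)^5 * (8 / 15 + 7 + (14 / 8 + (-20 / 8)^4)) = 4834612.28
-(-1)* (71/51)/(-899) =-71/45849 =-0.00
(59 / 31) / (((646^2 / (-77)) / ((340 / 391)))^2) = 8745275 / 178495575412159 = 0.00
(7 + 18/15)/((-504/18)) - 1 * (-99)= 13819/140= 98.71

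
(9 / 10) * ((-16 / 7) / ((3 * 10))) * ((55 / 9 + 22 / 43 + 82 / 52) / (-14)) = 16501 / 410865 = 0.04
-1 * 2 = -2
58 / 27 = 2.15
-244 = -244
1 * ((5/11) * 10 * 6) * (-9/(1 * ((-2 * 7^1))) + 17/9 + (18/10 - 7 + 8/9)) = -11210/231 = -48.53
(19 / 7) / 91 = 19 / 637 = 0.03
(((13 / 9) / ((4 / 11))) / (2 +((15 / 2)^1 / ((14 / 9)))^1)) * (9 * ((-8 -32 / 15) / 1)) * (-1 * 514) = 78206128 / 2865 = 27297.08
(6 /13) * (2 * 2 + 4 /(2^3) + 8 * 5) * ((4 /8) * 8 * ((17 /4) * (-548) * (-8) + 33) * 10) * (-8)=-1594737600 /13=-122672123.08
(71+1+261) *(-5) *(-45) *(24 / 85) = 359640 / 17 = 21155.29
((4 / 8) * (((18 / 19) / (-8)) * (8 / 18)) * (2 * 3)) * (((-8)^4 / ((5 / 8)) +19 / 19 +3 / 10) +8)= -196887 / 190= -1036.25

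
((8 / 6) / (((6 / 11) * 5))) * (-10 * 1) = -44 / 9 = -4.89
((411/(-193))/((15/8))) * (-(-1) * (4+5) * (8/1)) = -78912/965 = -81.77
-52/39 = -4/3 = -1.33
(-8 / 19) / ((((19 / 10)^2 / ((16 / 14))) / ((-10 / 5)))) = 12800 / 48013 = 0.27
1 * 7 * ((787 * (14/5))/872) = 38563/2180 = 17.69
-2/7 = -0.29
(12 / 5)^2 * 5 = 144 / 5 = 28.80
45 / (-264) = -15 / 88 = -0.17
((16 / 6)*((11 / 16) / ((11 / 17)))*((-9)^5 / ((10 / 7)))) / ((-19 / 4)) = 24655.55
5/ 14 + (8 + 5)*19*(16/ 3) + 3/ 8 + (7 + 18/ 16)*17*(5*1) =84365/ 42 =2008.69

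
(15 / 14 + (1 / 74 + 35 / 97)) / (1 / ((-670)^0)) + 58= 1493456 / 25123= 59.45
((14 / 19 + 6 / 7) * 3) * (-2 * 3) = -3816 / 133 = -28.69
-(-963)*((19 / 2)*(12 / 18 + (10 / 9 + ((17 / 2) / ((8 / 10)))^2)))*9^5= 7928959006233 / 128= 61944992236.20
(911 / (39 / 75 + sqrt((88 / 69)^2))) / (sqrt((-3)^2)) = 523825 / 3097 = 169.14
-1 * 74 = -74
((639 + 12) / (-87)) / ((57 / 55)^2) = -656425 / 94221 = -6.97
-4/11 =-0.36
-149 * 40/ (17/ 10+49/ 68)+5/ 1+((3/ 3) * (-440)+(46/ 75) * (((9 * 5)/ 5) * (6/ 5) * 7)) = -293280517/ 102875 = -2850.84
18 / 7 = 2.57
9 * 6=54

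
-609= -609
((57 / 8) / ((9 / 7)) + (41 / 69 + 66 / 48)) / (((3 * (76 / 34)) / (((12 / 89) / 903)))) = 11747 / 70240758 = 0.00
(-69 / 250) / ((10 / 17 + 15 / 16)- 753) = 408 / 1110875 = 0.00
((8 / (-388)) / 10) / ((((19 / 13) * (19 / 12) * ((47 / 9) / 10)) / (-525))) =1474200 / 1645799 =0.90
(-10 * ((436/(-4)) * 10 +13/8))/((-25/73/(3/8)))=-1906833/160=-11917.71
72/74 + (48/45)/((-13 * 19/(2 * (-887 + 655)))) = 408068/137085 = 2.98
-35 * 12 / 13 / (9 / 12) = -560 / 13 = -43.08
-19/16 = -1.19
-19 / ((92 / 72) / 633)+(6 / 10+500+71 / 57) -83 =-58952977 / 6555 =-8993.59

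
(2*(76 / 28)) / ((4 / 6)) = 57 / 7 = 8.14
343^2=117649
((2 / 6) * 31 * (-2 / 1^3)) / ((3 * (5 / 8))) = -496 / 45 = -11.02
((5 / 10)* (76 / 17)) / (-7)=-38 / 119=-0.32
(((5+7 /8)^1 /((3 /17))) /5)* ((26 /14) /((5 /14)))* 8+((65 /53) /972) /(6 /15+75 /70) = 18371709967 /66326850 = 276.99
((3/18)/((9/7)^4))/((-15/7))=-16807/590490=-0.03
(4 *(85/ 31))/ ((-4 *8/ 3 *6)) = -85/ 496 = -0.17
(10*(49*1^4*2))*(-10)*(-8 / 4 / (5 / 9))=35280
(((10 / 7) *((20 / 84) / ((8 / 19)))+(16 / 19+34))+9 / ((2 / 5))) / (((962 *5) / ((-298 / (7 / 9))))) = -290393997 / 62693540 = -4.63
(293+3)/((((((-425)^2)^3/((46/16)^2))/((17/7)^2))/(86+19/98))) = 165333131/783335628906250000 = 0.00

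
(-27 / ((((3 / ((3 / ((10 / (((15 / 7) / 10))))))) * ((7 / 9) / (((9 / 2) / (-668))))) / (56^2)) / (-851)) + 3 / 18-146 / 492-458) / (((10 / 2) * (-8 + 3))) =1420571356 / 2567625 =553.26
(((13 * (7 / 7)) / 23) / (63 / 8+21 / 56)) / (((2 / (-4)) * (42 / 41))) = -2132 / 15939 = -0.13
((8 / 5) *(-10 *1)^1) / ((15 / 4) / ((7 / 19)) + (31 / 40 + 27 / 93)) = -138880 / 97597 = -1.42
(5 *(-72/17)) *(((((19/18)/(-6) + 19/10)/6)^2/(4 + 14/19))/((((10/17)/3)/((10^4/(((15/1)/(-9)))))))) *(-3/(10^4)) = -3.39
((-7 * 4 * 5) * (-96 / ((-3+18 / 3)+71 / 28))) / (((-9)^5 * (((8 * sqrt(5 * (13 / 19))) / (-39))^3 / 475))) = 229957 * sqrt(1235) / 22599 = 357.59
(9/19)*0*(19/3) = 0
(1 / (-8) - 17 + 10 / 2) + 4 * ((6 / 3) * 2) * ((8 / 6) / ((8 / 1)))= -227 / 24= -9.46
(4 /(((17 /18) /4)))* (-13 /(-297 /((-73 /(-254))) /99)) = 45552 /2159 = 21.10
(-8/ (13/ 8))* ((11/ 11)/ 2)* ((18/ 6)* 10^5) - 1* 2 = -738463.54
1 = 1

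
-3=-3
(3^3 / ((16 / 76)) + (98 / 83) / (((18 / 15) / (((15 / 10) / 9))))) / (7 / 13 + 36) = 4988113 / 1419300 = 3.51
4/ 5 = 0.80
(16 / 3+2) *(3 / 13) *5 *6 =660 / 13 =50.77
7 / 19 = 0.37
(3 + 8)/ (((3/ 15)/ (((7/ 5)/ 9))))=77/ 9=8.56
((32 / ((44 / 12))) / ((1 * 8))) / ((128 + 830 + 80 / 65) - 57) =156 / 129019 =0.00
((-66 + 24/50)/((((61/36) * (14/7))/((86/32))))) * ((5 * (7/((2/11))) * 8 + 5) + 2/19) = -9304789221/115900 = -80282.91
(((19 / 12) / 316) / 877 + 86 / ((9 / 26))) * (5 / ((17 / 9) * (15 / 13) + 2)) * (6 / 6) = 161113463225 / 542070192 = 297.22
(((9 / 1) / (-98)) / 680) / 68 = -9 / 4531520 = -0.00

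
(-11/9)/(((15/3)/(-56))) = 616/45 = 13.69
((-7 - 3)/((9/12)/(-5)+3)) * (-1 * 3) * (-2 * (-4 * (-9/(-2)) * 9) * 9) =583200/19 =30694.74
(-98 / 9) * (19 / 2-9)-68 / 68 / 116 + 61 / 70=-167413 / 36540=-4.58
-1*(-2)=2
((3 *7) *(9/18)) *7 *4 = 294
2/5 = 0.40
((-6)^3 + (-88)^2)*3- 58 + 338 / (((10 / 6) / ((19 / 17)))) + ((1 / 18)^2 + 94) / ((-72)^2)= 3248339622061 / 142767360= 22752.68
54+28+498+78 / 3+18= 624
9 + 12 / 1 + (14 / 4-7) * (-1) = 49 / 2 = 24.50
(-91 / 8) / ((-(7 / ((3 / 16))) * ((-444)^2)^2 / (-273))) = -1183 / 552712568832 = -0.00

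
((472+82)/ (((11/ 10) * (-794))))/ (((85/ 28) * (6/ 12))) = -0.42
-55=-55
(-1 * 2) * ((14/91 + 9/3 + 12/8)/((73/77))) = -9317/949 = -9.82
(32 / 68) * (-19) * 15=-2280 / 17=-134.12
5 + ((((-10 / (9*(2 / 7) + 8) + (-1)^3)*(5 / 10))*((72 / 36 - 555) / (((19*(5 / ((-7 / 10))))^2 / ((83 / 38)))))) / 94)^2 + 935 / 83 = 16.27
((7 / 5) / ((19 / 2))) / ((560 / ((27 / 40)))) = 27 / 152000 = 0.00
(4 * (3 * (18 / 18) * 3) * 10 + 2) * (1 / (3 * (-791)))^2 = 362 / 5631129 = 0.00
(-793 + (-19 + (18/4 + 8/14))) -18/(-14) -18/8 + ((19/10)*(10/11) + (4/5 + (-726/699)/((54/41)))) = -7810134473/9688140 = -806.15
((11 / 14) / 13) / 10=11 / 1820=0.01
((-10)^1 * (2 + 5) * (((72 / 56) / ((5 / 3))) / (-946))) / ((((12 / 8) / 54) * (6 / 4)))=1.37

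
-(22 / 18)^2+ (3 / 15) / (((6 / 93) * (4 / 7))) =12737 / 3240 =3.93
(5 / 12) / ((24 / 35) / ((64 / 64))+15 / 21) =25 / 84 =0.30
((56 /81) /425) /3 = 0.00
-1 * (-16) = 16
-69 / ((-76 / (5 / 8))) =345 / 608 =0.57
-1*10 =-10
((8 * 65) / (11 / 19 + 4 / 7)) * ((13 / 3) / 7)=128440 / 459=279.83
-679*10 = -6790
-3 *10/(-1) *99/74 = 1485/37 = 40.14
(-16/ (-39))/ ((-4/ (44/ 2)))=-88/ 39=-2.26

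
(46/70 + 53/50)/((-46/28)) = -601/575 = -1.05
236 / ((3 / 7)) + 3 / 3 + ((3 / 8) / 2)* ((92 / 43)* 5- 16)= 284147 / 516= 550.67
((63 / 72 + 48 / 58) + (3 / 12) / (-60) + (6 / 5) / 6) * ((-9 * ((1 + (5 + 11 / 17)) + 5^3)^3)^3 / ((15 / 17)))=-94212214227599207003021593836185184 / 5057424144725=-18628497735525016733650.08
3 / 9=1 / 3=0.33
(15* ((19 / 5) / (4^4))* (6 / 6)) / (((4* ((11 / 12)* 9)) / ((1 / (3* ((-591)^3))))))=-19 / 1743878999808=-0.00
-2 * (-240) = 480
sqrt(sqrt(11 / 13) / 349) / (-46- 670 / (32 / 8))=-2* 11^(1 / 4)* 13^(3 / 4)* sqrt(349) / 1937299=-0.00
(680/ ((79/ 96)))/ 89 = 65280/ 7031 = 9.28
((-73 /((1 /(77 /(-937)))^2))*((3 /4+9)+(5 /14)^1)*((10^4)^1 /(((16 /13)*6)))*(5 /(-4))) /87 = 710863278125 /7332797088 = 96.94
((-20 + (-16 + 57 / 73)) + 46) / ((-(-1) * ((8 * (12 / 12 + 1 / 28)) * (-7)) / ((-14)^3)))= 1079764 / 2117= 510.04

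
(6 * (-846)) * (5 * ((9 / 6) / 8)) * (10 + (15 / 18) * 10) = -348975 / 4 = -87243.75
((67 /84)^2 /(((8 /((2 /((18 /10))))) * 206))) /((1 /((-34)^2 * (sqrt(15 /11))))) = 6486605 * sqrt(165) /143900064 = 0.58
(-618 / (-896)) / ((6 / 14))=103 / 64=1.61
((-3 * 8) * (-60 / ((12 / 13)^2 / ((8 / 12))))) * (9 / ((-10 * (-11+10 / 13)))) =13182 / 133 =99.11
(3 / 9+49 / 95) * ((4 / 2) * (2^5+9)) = 19844 / 285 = 69.63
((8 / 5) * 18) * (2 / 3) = 96 / 5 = 19.20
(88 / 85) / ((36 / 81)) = 198 / 85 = 2.33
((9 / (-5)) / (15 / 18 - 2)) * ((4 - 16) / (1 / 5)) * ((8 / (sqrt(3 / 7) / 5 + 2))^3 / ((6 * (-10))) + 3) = -418125857112 / 2370262111 - 1453593600 * sqrt(21) / 338608873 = -196.08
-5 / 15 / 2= -1 / 6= -0.17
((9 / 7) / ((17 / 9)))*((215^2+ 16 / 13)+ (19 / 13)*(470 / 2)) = 49037886 / 1547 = 31698.70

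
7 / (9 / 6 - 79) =-14 / 155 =-0.09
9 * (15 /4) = 135 /4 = 33.75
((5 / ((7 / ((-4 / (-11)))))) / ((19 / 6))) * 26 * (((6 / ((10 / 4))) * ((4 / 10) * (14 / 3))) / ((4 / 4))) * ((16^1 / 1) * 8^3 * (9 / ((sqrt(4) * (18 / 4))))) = 81788928 / 1045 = 78266.92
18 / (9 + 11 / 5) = 45 / 28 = 1.61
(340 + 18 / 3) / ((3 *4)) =173 / 6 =28.83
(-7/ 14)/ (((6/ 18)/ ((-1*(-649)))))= -1947/ 2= -973.50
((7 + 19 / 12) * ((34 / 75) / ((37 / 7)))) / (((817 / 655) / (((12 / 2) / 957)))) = 1605667 / 433937295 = 0.00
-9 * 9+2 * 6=-69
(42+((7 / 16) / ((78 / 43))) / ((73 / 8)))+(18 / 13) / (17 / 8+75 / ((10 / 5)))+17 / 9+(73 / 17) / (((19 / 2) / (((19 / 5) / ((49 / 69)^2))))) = 104668535900683 / 2210238100980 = 47.36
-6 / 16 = -0.38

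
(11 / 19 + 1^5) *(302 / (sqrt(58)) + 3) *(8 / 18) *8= 320 / 19 + 48320 *sqrt(58) / 1653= 239.46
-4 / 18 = -2 / 9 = -0.22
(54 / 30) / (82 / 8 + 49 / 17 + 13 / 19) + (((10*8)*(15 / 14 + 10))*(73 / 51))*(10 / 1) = 403972281196 / 31864035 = 12678.00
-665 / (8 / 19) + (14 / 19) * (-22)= -242529 / 152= -1595.59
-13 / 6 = -2.17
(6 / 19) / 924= 0.00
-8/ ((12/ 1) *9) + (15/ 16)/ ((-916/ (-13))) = -24047/ 395712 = -0.06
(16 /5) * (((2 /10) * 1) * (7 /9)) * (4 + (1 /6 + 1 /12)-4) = 28 /225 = 0.12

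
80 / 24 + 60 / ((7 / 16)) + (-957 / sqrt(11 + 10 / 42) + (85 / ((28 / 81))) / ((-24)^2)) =757495 / 5376 -957 * sqrt(1239) / 118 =-144.57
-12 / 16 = -3 / 4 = -0.75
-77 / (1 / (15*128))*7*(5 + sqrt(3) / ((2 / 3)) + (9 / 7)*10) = -18480000 - 1552320*sqrt(3) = -21168697.11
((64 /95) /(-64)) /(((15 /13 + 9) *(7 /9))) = -39 /29260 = -0.00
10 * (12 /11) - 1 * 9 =21 /11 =1.91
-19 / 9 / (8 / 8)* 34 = -646 / 9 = -71.78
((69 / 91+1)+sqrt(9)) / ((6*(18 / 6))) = 433 / 1638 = 0.26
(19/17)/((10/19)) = 361/170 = 2.12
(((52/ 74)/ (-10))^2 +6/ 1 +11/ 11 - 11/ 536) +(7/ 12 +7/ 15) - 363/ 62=1239487409/ 568682600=2.18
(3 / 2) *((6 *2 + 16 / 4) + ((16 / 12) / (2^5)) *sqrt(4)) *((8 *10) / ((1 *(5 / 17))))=6562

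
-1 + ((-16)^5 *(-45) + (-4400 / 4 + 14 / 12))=283108921 / 6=47184820.17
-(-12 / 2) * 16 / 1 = 96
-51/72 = -17/24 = -0.71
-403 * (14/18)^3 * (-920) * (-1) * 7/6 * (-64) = 28486232320/2187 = 13025254.83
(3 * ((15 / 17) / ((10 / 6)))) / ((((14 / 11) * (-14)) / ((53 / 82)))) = -15741 / 273224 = -0.06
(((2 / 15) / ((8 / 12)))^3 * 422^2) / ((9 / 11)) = 1958924 / 1125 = 1741.27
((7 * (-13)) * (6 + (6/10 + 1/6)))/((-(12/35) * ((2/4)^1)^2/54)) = 387933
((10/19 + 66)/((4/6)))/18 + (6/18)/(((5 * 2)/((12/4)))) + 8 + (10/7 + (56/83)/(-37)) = 184463429/12253290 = 15.05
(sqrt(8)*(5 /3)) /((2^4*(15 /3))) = sqrt(2) /24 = 0.06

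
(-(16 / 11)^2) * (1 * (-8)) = 2048 / 121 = 16.93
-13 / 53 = -0.25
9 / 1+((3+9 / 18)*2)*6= 51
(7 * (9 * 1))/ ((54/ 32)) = 112/ 3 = 37.33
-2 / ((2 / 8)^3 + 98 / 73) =-9344 / 6345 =-1.47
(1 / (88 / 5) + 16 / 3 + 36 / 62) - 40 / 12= 7195 / 2728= 2.64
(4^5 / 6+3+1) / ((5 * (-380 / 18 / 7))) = -5502 / 475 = -11.58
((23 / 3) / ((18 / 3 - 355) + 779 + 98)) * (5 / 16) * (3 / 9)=115 / 76032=0.00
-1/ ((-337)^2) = -0.00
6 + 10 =16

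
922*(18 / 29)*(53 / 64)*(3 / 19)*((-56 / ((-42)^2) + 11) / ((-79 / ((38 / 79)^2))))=-962342571 / 400347668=-2.40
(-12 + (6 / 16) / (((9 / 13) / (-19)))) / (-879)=535 / 21096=0.03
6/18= 1/3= 0.33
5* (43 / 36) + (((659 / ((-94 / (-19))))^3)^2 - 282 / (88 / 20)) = 381477816250717914219270019 / 68297108324544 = 5585563219425.88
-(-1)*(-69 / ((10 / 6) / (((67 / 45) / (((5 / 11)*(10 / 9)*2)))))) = -152559 / 2500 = -61.02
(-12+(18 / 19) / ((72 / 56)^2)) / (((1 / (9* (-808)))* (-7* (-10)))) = 789416 / 665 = 1187.09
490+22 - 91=421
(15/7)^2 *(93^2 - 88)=275175/7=39310.71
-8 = -8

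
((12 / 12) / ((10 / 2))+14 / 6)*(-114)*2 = -2888 / 5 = -577.60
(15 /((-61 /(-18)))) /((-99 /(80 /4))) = -600 /671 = -0.89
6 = 6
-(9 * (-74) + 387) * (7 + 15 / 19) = 41292 / 19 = 2173.26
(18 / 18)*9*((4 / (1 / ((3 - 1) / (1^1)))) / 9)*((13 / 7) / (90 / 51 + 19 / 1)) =1768 / 2471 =0.72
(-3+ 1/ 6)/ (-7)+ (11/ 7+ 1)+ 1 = 167/ 42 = 3.98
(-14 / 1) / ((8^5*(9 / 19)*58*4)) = -133 / 34209792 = -0.00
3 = 3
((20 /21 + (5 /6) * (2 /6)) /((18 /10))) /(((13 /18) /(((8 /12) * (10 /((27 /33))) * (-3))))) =-170500 /7371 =-23.13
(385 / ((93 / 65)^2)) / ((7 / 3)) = 232375 / 2883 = 80.60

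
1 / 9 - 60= -539 / 9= -59.89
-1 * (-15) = 15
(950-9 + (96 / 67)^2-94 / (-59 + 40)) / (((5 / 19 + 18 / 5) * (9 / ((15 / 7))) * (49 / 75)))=7219276875 / 80725687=89.43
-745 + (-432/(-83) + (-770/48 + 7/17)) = -25581715/33864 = -755.43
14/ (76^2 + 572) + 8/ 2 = 4.00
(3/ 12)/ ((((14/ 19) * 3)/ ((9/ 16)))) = 57/ 896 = 0.06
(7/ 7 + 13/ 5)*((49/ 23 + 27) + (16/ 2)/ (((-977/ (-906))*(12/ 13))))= 15033348/ 112355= 133.80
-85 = -85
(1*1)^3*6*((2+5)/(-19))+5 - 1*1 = 34/19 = 1.79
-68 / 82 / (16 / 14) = -0.73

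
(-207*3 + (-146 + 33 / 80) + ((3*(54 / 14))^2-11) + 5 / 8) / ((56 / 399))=-143686341 / 31360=-4581.83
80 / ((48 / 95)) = 475 / 3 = 158.33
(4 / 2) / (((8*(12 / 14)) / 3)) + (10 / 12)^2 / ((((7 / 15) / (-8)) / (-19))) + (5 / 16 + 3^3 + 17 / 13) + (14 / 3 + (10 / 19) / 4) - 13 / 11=78906665 / 304304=259.30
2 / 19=0.11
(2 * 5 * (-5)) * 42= -2100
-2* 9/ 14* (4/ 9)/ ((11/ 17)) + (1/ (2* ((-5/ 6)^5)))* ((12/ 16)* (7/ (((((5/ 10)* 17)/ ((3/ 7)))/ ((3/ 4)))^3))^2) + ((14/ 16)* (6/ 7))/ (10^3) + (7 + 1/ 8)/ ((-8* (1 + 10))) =-122824434569450791/ 127499466971800000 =-0.96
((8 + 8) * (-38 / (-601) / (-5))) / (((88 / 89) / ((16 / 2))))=-54112 / 33055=-1.64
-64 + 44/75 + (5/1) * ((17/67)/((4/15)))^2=-317210569/5386800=-58.89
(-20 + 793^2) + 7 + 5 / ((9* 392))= 2218533413 / 3528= 628836.00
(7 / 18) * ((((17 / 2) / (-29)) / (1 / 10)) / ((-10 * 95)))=119 / 99180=0.00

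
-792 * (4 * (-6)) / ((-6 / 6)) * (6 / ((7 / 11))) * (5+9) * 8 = -20072448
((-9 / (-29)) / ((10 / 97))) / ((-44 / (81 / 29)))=-70713 / 370040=-0.19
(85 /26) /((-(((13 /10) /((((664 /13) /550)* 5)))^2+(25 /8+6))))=-18738080 /97227741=-0.19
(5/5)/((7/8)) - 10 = -62/7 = -8.86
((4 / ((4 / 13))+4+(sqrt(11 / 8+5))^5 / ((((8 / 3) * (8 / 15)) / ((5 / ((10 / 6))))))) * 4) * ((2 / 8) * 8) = 136+351135 * sqrt(102) / 2048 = 1867.59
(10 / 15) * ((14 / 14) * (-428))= -856 / 3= -285.33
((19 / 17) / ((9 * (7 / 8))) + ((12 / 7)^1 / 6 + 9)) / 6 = 10097 / 6426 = 1.57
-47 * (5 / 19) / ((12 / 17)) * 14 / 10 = -5593 / 228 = -24.53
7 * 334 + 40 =2378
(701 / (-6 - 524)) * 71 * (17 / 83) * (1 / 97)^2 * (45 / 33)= -2538321 / 910584202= -0.00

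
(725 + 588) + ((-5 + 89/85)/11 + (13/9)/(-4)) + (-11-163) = 38314489/33660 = 1138.28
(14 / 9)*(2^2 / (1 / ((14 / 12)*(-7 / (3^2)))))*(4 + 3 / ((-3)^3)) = -48020 / 2187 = -21.96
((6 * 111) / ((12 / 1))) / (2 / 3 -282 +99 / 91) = -30303 / 153014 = -0.20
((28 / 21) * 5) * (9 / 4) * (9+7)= 240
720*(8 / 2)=2880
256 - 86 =170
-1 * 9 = -9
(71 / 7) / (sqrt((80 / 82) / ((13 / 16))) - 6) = -113529 / 64918 - 142 * sqrt(5330) / 32459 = -2.07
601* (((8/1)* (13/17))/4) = 15626/17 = 919.18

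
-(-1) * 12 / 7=1.71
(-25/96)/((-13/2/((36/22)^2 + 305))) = 930725/75504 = 12.33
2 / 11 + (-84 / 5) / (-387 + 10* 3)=214 / 935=0.23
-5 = -5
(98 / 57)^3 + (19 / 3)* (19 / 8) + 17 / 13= 412773799 / 19260072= 21.43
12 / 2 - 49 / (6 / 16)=-374 / 3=-124.67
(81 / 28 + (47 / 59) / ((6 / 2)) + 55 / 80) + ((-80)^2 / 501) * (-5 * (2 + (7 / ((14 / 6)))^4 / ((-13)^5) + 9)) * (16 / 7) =-1969252790390629 / 1229205576144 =-1602.05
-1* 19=-19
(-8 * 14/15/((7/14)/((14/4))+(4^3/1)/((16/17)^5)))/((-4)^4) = -50176/149330745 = -0.00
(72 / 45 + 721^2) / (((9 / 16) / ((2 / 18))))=41587408 / 405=102684.96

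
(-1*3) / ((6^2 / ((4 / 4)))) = -1 / 12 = -0.08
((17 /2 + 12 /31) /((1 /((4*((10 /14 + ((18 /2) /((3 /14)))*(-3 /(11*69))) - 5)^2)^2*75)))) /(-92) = -319322352652793510400 /7013967910440953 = -45526.63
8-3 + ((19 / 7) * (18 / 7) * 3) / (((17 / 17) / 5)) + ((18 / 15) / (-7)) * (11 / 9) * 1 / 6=241798 / 2205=109.66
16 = 16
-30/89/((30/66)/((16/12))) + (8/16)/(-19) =-1.02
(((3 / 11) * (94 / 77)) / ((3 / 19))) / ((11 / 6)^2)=64296 / 102487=0.63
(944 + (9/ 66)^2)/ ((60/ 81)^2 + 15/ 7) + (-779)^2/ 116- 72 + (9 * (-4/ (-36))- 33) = 105609671373/ 19278446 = 5478.12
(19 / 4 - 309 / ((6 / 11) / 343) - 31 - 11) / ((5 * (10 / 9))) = -6996483 / 200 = -34982.42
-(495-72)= -423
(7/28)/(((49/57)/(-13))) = -741/196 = -3.78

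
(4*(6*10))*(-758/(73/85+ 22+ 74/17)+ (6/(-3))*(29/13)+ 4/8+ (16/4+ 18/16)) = -64208470/10023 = -6406.11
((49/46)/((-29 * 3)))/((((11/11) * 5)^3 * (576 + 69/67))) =-67/394697250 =-0.00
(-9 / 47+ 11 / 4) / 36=481 / 6768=0.07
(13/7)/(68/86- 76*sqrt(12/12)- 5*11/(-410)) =-45838/1853005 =-0.02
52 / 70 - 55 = -54.26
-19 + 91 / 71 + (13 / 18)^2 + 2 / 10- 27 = -5060501 / 115020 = -44.00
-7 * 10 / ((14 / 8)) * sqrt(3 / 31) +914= 914 - 40 * sqrt(93) / 31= 901.56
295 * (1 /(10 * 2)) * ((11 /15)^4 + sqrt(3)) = 863819 /202500 + 59 * sqrt(3) /4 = 29.81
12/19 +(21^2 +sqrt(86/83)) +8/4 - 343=sqrt(7138)/83 +1912/19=101.65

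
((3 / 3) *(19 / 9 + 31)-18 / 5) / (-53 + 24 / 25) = -6640 / 11709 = -0.57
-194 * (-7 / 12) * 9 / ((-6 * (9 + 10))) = -8.93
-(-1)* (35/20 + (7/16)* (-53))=-343/16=-21.44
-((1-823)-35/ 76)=62507/ 76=822.46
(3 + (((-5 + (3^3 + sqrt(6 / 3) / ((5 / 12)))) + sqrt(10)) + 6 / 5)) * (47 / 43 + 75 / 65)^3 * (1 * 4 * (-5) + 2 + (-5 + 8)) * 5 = -3893421949440 / 174676879 - 356649338880 * sqrt(2) / 174676879 - 148603891200 * sqrt(10) / 174676879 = -27867.04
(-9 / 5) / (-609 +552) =3 / 95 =0.03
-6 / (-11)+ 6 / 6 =1.55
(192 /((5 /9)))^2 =2985984 /25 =119439.36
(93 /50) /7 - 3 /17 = 531 /5950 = 0.09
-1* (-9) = 9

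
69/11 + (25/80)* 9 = 1599/176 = 9.09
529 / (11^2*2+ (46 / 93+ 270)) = 49197 / 47662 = 1.03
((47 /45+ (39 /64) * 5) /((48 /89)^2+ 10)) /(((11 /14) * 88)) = 653332001 /113623994880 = 0.01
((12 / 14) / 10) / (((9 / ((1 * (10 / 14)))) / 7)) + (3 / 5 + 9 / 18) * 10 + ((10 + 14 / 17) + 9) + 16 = 16733 / 357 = 46.87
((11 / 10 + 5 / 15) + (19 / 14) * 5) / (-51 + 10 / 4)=-1726 / 10185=-0.17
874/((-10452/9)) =-0.75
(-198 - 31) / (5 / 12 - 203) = 2748 / 2431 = 1.13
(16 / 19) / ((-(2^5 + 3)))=-16 / 665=-0.02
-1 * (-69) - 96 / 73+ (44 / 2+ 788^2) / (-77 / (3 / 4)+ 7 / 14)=-6010.29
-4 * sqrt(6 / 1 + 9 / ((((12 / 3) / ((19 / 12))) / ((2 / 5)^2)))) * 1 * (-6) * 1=36 * sqrt(73) / 5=61.52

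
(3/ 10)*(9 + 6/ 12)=57/ 20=2.85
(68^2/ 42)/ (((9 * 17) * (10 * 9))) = 68/ 8505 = 0.01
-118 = -118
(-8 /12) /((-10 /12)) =4 /5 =0.80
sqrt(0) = 0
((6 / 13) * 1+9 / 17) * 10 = 2190 / 221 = 9.91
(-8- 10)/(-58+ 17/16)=288/911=0.32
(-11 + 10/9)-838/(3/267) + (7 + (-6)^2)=-670940/9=-74548.89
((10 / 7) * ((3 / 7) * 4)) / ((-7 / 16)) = -1920 / 343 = -5.60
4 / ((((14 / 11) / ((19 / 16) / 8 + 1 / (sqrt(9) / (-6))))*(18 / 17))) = -5.50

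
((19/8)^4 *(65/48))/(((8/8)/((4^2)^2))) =8470865/768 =11029.77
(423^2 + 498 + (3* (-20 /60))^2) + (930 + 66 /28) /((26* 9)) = 195939727 /1092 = 179431.98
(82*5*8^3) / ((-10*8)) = -2624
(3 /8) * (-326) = -489 /4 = -122.25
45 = 45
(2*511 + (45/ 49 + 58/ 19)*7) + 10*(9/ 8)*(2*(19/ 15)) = 286827/ 266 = 1078.30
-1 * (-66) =66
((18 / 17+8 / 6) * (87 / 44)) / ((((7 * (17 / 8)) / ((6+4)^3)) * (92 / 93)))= 164517000 / 511819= 321.44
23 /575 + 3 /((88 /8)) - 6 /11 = -64 /275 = -0.23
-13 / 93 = -0.14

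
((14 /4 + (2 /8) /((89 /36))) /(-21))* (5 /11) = -3205 /41118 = -0.08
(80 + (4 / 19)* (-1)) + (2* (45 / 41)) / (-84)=79.76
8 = 8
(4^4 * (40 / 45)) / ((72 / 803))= 205568 / 81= 2537.88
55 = 55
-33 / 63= -11 / 21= -0.52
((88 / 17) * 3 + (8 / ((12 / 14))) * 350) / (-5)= -167392 / 255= -656.44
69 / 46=3 / 2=1.50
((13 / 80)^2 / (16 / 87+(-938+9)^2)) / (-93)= -4901 / 14896781267200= -0.00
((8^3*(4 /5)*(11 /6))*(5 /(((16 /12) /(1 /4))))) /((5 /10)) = 1408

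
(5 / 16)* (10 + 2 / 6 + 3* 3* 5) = 415 / 24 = 17.29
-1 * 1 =-1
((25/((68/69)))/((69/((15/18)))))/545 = 25/44472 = 0.00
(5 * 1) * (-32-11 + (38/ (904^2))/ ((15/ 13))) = -263551913/ 1225824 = -215.00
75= 75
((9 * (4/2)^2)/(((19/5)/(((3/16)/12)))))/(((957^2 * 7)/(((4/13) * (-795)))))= -3975/703779076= -0.00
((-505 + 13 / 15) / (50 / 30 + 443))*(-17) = 19.27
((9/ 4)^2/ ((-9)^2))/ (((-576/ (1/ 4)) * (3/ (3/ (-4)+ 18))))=-23/ 147456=-0.00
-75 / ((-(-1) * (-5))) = 15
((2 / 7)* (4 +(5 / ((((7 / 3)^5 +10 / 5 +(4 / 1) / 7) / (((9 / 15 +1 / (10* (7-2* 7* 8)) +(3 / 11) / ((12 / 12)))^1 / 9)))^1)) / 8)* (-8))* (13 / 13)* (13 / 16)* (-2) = 797850079 / 53690120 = 14.86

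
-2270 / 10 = -227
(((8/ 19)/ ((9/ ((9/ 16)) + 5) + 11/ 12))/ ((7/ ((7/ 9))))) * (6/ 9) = 64/ 44973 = 0.00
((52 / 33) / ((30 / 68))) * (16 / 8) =3536 / 495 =7.14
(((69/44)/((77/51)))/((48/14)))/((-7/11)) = -1173/2464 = -0.48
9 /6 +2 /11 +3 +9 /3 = 7.68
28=28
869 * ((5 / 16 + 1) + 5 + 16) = 310233 / 16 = 19389.56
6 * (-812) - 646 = -5518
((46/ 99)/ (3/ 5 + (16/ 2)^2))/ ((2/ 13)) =1495/ 31977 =0.05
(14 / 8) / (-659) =-7 / 2636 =-0.00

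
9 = 9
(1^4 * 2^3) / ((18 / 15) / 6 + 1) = 20 / 3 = 6.67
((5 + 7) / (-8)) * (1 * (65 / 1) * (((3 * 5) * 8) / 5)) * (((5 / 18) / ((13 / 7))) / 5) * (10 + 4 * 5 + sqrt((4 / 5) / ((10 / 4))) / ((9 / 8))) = -2135.20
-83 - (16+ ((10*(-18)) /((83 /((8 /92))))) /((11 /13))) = -2074221 /20999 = -98.78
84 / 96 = 0.88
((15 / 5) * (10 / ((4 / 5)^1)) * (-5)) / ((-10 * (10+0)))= 15 / 8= 1.88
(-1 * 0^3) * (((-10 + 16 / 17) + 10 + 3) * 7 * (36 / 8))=0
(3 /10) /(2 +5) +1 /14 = 4 /35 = 0.11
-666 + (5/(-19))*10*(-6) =-12354/19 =-650.21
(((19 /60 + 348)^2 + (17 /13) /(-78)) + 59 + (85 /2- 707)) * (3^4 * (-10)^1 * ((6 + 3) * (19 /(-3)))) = 37677505368897 /6760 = 5573595468.77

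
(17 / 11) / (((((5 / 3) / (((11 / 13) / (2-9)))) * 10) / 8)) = -204 / 2275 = -0.09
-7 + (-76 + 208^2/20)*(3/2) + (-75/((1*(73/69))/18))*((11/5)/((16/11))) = 3485921/2920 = 1193.81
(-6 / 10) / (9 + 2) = -3 / 55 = -0.05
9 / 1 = 9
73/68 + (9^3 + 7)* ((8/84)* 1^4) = 101629/1428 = 71.17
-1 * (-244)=244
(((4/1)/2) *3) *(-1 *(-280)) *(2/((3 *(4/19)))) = 5320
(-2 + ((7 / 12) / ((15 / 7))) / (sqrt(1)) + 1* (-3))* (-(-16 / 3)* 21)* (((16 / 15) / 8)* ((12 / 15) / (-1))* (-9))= -190624 / 375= -508.33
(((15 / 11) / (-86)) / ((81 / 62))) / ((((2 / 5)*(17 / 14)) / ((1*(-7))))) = 37975 / 217107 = 0.17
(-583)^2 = 339889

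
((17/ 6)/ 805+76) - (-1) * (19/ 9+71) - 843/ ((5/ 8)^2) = -2008.97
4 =4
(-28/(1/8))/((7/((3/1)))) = -96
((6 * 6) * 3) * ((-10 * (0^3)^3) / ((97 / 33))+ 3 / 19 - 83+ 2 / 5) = -845856 / 95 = -8903.75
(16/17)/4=4/17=0.24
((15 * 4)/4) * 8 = 120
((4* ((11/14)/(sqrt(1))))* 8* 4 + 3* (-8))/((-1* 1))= -536/7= -76.57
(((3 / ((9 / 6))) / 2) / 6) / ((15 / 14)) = 0.16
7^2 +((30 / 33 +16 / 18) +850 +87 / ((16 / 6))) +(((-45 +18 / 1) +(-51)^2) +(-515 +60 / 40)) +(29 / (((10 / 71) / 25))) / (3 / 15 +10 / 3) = 186825211 / 41976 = 4450.76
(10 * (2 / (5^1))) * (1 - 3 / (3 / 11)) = -40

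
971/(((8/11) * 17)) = 10681/136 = 78.54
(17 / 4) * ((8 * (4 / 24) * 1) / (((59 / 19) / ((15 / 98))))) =1615 / 5782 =0.28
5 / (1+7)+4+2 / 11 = 423 / 88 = 4.81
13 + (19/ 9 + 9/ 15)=707/ 45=15.71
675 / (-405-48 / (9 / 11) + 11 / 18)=-2430 / 1667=-1.46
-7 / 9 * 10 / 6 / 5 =-7 / 27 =-0.26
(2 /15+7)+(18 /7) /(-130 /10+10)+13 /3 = 1114 /105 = 10.61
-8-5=-13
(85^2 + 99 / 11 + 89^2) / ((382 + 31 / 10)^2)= 1515500 / 14830201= 0.10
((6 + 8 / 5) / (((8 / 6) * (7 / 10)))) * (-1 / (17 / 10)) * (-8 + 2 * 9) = -5700 / 119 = -47.90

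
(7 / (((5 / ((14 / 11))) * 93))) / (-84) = -0.00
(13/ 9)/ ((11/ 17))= 221/ 99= 2.23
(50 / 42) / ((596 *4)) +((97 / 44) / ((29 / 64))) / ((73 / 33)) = 2.20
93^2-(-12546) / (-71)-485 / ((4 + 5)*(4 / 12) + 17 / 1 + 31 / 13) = 8450.63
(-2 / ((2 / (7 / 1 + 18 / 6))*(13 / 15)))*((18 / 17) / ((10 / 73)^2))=-143883 / 221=-651.05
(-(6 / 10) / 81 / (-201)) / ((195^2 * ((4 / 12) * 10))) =1 / 3439361250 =0.00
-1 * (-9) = 9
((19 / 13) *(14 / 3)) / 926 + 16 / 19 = 291439 / 343083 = 0.85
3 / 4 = 0.75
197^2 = 38809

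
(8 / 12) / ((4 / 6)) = 1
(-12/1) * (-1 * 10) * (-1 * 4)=-480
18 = 18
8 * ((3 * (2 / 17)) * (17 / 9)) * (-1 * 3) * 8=-128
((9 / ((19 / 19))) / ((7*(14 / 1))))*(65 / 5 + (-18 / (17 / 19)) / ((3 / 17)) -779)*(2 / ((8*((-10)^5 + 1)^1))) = 110 / 544439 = 0.00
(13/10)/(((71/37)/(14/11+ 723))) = 3832127/7810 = 490.67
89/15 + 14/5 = 131/15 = 8.73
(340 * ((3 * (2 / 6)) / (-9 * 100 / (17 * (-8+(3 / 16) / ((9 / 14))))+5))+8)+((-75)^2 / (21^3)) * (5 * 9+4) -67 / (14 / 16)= -318583 / 31353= -10.16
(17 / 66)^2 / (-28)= -289 / 121968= -0.00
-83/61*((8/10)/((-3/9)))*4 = 3984/305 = 13.06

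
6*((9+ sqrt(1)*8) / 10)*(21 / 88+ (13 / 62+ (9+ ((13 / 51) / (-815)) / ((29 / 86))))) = 31065748471 / 322381400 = 96.36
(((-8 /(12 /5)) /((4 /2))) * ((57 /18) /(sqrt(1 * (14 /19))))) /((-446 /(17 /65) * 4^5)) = 323 * sqrt(266) /1496162304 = 0.00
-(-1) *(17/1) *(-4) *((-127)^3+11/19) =2646510088/19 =139290004.63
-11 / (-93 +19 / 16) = 176 / 1469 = 0.12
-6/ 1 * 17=-102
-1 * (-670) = 670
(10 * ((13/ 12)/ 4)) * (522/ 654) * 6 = 5655/ 436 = 12.97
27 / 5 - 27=-108 / 5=-21.60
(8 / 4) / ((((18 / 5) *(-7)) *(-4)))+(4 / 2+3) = 5.02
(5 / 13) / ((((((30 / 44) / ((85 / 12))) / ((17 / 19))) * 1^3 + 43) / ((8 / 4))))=31790 / 1781507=0.02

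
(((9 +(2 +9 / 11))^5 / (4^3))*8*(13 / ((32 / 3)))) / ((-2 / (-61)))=2760331396875 / 2576816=1071217.89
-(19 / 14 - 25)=331 / 14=23.64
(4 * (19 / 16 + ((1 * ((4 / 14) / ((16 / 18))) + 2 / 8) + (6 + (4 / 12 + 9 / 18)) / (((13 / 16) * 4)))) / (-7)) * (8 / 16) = -16867 / 15288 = -1.10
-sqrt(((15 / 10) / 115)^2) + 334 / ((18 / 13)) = 499303 / 2070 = 241.21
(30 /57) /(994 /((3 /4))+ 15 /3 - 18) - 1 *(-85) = 85.00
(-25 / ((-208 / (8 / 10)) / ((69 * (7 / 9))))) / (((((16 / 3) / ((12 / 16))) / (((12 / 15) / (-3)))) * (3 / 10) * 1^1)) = -805 / 1248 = -0.65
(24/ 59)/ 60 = 2/ 295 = 0.01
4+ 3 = 7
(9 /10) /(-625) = -0.00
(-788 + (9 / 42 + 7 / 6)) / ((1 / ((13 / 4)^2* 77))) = -30708821 / 48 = -639767.10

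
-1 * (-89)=89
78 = 78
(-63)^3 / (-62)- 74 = 245459 / 62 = 3959.02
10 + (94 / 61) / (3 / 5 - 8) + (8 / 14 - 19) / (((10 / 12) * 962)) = 10031893 / 1026935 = 9.77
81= 81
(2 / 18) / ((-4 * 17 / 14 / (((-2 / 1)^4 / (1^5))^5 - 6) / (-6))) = 7339990 / 51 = 143921.37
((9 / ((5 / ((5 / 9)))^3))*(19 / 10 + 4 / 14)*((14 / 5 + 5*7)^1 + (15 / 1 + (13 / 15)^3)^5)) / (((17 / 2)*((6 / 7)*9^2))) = 411236529332951128422007 / 9576739382629394531250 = 42.94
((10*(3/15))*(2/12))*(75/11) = 25/11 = 2.27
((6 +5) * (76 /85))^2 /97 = 698896 /700825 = 1.00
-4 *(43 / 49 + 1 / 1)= -368 / 49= -7.51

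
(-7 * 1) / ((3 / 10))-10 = -100 / 3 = -33.33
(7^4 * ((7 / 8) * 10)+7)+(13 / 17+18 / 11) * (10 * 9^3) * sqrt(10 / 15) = 1091070 * sqrt(6) / 187+84063 / 4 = 35307.54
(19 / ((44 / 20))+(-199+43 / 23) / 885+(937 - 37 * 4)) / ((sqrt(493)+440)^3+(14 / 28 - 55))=20433798088917504 / 2149789884606365122055 - 415147592922112 * sqrt(493) / 6449369653819095366165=0.00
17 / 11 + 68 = 765 / 11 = 69.55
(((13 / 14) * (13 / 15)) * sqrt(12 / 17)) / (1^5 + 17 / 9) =39 * sqrt(51) / 1190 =0.23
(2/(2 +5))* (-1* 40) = -80/7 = -11.43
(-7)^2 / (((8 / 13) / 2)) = 637 / 4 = 159.25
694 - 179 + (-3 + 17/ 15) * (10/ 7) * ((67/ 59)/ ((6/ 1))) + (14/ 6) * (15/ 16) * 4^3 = 347537/ 531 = 654.50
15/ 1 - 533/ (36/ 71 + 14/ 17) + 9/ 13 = -8035679/ 20878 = -384.89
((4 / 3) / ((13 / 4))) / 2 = 8 / 39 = 0.21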